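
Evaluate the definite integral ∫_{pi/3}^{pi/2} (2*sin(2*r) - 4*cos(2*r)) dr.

An antiderivative is F(r) = -2*sin(2*r) - cos(2*r).
Then F(pi/2) - F(pi/3) = (1) - (1/2 - sqrt(3)) = 1/2 + sqrt(3).

1/2 + sqrt(3)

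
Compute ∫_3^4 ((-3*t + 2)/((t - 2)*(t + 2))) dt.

log(25/72)

Factor the denominator: t**2 - 4 = (t + 2)(t - 2).
Partial fractions: (-3*t + 2)/((t - 2)*(t + 2)) = -2/(t + 2) - 1/(t - 2).
An antiderivative is F(t) = -log(t - 2) - 2*log(t + 2).
Then F(4) - F(3) = (-log(72)) - (-log(25)) = log(25/72).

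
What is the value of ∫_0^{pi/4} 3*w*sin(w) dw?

3*sqrt(2)*(4 - pi)/8

Integrate by parts once (u = w, dv = 3*sin(w) dw).
An antiderivative is F(w) = -3*w*cos(w) + 3*sin(w).
Then F(pi/4) - F(0) = (3*sqrt(2)*(4 - pi)/8) - (0) = 3*sqrt(2)*(4 - pi)/8.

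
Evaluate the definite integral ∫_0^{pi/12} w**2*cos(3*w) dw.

sqrt(2)*(-32 + pi**2 + 8*pi)/864

Integrate by parts twice (u = w^2, dv = cos(3*w) dw).
An antiderivative is F(w) = w**2*sin(3*w)/3 + 2*w*cos(3*w)/9 - 2*sin(3*w)/27.
Then F(pi/12) - F(0) = (sqrt(2)*(-32 + pi**2 + 8*pi)/864) - (0) = sqrt(2)*(-32 + pi**2 + 8*pi)/864.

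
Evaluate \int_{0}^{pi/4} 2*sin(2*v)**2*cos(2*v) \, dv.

Let u = sin(2*v), so du = 2*cos(2*v) dv. When v = 0, u = 0; when v = pi/4, u = 1.
The integral becomes ∫ u**2 du from 0 to 1, with antiderivative u**3/3.
Back in v: F(v) = sin(2*v)**3/3.
Then F(pi/4) - F(0) = (1/3) - (0) = 1/3.

1/3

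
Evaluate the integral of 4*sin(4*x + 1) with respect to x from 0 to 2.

cos(1) - cos(9)

Let u = 4*x + 1, so du = 4 dx. When x = 0, u = 1; when x = 2, u = 9.
The integral becomes ∫ sin(u) du from 1 to 9, with antiderivative -cos(u).
Back in x: F(x) = -cos(4*x + 1).
Then F(2) - F(0) = (-cos(9)) - (-cos(1)) = cos(1) - cos(9).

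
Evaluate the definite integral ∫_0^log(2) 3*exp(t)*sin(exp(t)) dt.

Let u = exp(t), so du = exp(t) dt. When t = 0, u = 1; when t = log(2), u = 2.
The integral becomes 3·∫ sin(u) du from 1 to 2, with antiderivative -3*cos(u).
Back in t: F(t) = -3*cos(exp(t)).
Then F(log(2)) - F(0) = (-3*cos(2)) - (-3*cos(1)) = -3*cos(2) + 3*cos(1).

-3*cos(2) + 3*cos(1)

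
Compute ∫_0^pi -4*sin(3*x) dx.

An antiderivative is F(x) = 4*cos(3*x)/3.
Then F(pi) - F(0) = (-4/3) - (4/3) = -8/3.

-8/3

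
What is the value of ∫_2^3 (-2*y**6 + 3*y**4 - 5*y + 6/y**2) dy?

By the power rule, an antiderivative is F(y) = -2*y**7/7 + 3*y**5/5 - 5*y**2/2 - 6/y.
Then F(3) - F(2) = (-35249/70) - (-1063/35) = -33123/70.

-33123/70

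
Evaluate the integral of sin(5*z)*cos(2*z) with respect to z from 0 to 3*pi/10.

Use the identity sin(5*z)cos(2*z) = [sin(7*z) + sin(3*z)]/2.
An antiderivative is F(z) = -cos(3*z)/6 - cos(7*z)/14.
Then F(3*pi/10) - F(0) = (sqrt(2*sqrt(5) + 10)/42) - (-5/21) = sqrt(2*sqrt(5) + 10)/42 + 5/21.

sqrt(2*sqrt(5) + 10)/42 + 5/21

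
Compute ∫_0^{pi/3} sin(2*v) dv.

3/4

An antiderivative is F(v) = -cos(2*v)/2.
Then F(pi/3) - F(0) = (1/4) - (-1/2) = 3/4.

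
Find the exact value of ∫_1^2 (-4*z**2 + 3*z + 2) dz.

By the power rule, an antiderivative is F(z) = -4*z**3/3 + 3*z**2/2 + 2*z.
Then F(2) - F(1) = (-2/3) - (13/6) = -17/6.

-17/6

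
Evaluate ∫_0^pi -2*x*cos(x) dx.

Integrate by parts once (u = x, dv = -2*cos(x) dx).
An antiderivative is F(x) = -2*x*sin(x) - 2*cos(x).
Then F(pi) - F(0) = (2) - (-2) = 4.

4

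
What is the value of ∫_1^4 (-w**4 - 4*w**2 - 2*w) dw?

-1518/5

By the power rule, an antiderivative is F(w) = -w**5/5 - 4*w**3/3 - w**2.
Then F(4) - F(1) = (-4592/15) - (-38/15) = -1518/5.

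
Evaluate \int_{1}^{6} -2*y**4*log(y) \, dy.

622 - 15552*log(6)/5

Integrate by parts once (u = ln y, dv = -2*y**4 dy).
An antiderivative is F(y) = -2*y**5*(5*log(y) - 1)/25.
Then F(6) - F(1) = (15552/25 - 15552*log(6)/5) - (2/25) = 622 - 15552*log(6)/5.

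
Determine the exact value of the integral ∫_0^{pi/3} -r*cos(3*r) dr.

Integrate by parts once (u = r, dv = -cos(3*r) dr).
An antiderivative is F(r) = -r*sin(3*r)/3 - cos(3*r)/9.
Then F(pi/3) - F(0) = (1/9) - (-1/9) = 2/9.

2/9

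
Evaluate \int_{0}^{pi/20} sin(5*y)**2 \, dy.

Use the identity sin^2(5*y) = (1 - cos(10*y))/2.
An antiderivative is F(y) = y/2 - sin(10*y)/20.
Then F(pi/20) - F(0) = (-1/20 + pi/40) - (0) = -1/20 + pi/40.

-1/20 + pi/40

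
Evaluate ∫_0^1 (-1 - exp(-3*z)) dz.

-4/3 + exp(-3)/3

An antiderivative is F(z) = -z + exp(-3*z)/3.
Then F(1) - F(0) = (-1 + exp(-3)/3) - (1/3) = -4/3 + exp(-3)/3.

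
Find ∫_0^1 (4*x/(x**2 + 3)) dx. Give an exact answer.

Let u = x**2 + 3, so du = 2*x dx. When x = 0, u = 3; when x = 1, u = 4.
The integral becomes 2·∫ 1/u du from 3 to 4, with antiderivative 2*log(u).
Back in x: F(x) = 2*log(x**2 + 3).
Then F(1) - F(0) = (log(16)) - (log(9)) = log(16/9).

log(16/9)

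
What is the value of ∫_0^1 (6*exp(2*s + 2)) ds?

Let u = 2*s + 2, so du = 2 ds. When s = 0, u = 2; when s = 1, u = 4.
The integral becomes 3·∫ exp(u) du from 2 to 4, with antiderivative 3*exp(u).
Back in s: F(s) = 3*exp(2*s + 2).
Then F(1) - F(0) = (3*exp(4)) - (3*exp(2)) = -3*(1 - exp(2))*exp(2).

-3*(1 - exp(2))*exp(2)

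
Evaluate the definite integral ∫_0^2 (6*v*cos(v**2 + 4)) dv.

-3*sin(4) + 3*sin(8)

Let u = v**2 + 4, so du = 2*v dv. When v = 0, u = 4; when v = 2, u = 8.
The integral becomes 3·∫ cos(u) du from 4 to 8, with antiderivative 3*sin(u).
Back in v: F(v) = 3*sin(v**2 + 4).
Then F(2) - F(0) = (3*sin(8)) - (3*sin(4)) = -3*sin(4) + 3*sin(8).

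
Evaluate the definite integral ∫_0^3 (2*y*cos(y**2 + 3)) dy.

Let u = y**2 + 3, so du = 2*y dy. When y = 0, u = 3; when y = 3, u = 12.
The integral becomes ∫ cos(u) du from 3 to 12, with antiderivative sin(u).
Back in y: F(y) = sin(y**2 + 3).
Then F(3) - F(0) = (sin(12)) - (sin(3)) = sin(12) - sin(3).

sin(12) - sin(3)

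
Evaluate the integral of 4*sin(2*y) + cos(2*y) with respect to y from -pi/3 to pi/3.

sqrt(3)/2

An antiderivative is F(y) = sin(2*y)/2 - 2*cos(2*y).
Then F(pi/3) - F(-pi/3) = (sqrt(3)/4 + 1) - (1 - sqrt(3)/4) = sqrt(3)/2.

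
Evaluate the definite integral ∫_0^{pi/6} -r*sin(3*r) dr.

-1/9

Integrate by parts once (u = r, dv = -sin(3*r) dr).
An antiderivative is F(r) = r*cos(3*r)/3 - sin(3*r)/9.
Then F(pi/6) - F(0) = (-1/9) - (0) = -1/9.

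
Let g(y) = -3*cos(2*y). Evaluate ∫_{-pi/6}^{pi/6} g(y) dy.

-3*sqrt(3)/2

An antiderivative is F(y) = -3*sin(2*y)/2.
Then F(pi/6) - F(-pi/6) = (-3*sqrt(3)/4) - (3*sqrt(3)/4) = -3*sqrt(3)/2.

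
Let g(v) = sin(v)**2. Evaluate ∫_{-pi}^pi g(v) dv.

pi

Use the identity sin^2(v) = (1 - cos(2*v))/2.
An antiderivative is F(v) = v/2 - sin(2*v)/4.
Then F(pi) - F(-pi) = (pi/2) - (-pi/2) = pi.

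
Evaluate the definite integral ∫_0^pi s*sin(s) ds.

pi

Integrate by parts once (u = s, dv = sin(s) ds).
An antiderivative is F(s) = -s*cos(s) + sin(s).
Then F(pi) - F(0) = (pi) - (0) = pi.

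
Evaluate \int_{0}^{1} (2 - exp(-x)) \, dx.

An antiderivative is F(x) = 2*x + exp(-x).
Then F(1) - F(0) = (exp(-1) + 2) - (1) = exp(-1) + 1.

exp(-1) + 1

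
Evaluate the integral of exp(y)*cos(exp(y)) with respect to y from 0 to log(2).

Let u = exp(y), so du = exp(y) dy. When y = 0, u = 1; when y = log(2), u = 2.
The integral becomes ∫ cos(u) du from 1 to 2, with antiderivative sin(u).
Back in y: F(y) = sin(exp(y)).
Then F(log(2)) - F(0) = (sin(2)) - (sin(1)) = -sin(1) + sin(2).

-sin(1) + sin(2)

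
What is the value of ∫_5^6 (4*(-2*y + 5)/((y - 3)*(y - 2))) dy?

Factor the denominator: y**2 - 5*y + 6 = (y - 2)(y - 3).
Partial fractions: 4*(-2*y + 5)/((y - 3)*(y - 2)) = -4/(y - 2) - 4/(y - 3).
An antiderivative is F(y) = -4*log(y - 3) - 4*log(y - 2).
Then F(6) - F(5) = (-8*log(2) - 4*log(3)) - (-4*log(3) - 4*log(2)) = -log(16).

-log(16)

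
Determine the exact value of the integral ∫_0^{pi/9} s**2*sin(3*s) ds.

-1/27 - pi**2/486 + sqrt(3)*pi/81

Integrate by parts twice (u = s^2, dv = sin(3*s) ds).
An antiderivative is F(s) = -s**2*cos(3*s)/3 + 2*s*sin(3*s)/9 + 2*cos(3*s)/27.
Then F(pi/9) - F(0) = (-pi**2/486 + 1/27 + sqrt(3)*pi/81) - (2/27) = -1/27 - pi**2/486 + sqrt(3)*pi/81.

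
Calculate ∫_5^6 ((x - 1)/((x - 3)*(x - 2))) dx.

Factor the denominator: x**2 - 5*x + 6 = (x - 2)(x - 3).
Partial fractions: (x - 1)/((x - 3)*(x - 2)) = -1/(x - 2) + 2/(x - 3).
An antiderivative is F(x) = 2*log(x - 3) - log(x - 2).
Then F(6) - F(5) = (log(9/4)) - (log(4/3)) = log(27/16).

log(27/16)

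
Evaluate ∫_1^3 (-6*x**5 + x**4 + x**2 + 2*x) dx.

-9944/15

By the power rule, an antiderivative is F(x) = -x**6 + x**5/5 + x**3/3 + x**2.
Then F(3) - F(1) = (-3312/5) - (8/15) = -9944/15.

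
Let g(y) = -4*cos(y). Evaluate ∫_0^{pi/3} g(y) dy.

An antiderivative is F(y) = -4*sin(y).
Then F(pi/3) - F(0) = (-2*sqrt(3)) - (0) = -2*sqrt(3).

-2*sqrt(3)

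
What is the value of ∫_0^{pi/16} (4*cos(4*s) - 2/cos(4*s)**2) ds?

-1/2 + sqrt(2)/2

An antiderivative is F(s) = sin(4*s) - tan(4*s)/2.
Then F(pi/16) - F(0) = (-1/2 + sqrt(2)/2) - (0) = -1/2 + sqrt(2)/2.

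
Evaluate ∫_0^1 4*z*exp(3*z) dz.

4/9 + 8*exp(3)/9

Integrate by parts once (u = z, dv = 4*exp(3*z) dz).
An antiderivative is F(z) = (12*z - 4)*exp(3*z)/9.
Then F(1) - F(0) = (8*exp(3)/9) - (-4/9) = 4/9 + 8*exp(3)/9.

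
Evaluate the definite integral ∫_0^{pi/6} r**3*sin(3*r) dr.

Integrate by parts 3 times (u = r^3, dv = sin(3*r) dr).
An antiderivative is F(r) = -r**3*cos(3*r)/3 + r**2*sin(3*r)/3 + 2*r*cos(3*r)/9 - 2*sin(3*r)/27.
Then F(pi/6) - F(0) = (-2/27 + pi**2/108) - (0) = -2/27 + pi**2/108.

-2/27 + pi**2/108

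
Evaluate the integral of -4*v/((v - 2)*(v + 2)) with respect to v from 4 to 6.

Factor the denominator: v**2 - 4 = (v + 2)(v - 2).
Partial fractions: -4*v/((v - 2)*(v + 2)) = -2/(v + 2) - 2/(v - 2).
An antiderivative is F(v) = -2*log(v - 2) - 2*log(v + 2).
Then F(6) - F(4) = (-10*log(2)) - (-4*log(2) - 2*log(3)) = log(9/64).

log(9/64)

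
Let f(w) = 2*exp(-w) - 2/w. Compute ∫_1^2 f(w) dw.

-2*log(2) - 2*exp(-2) + 2*exp(-1)

An antiderivative is F(w) = -2*log(w) - 2*exp(-w).
Then F(2) - F(1) = (-2*log(2) - 2*exp(-2)) - (-2*exp(-1)) = -2*log(2) - 2*exp(-2) + 2*exp(-1).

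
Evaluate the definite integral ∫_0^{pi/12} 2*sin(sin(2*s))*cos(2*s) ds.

1 - cos(1/2)

Let u = sin(2*s), so du = 2*cos(2*s) ds. When s = 0, u = 0; when s = pi/12, u = 1/2.
The integral becomes ∫ sin(u) du from 0 to 1/2, with antiderivative -cos(u).
Back in s: F(s) = -cos(sin(2*s)).
Then F(pi/12) - F(0) = (-cos(1/2)) - (-1) = 1 - cos(1/2).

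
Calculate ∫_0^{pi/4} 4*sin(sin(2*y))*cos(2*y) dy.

2 - 2*cos(1)

Let u = sin(2*y), so du = 2*cos(2*y) dy. When y = 0, u = 0; when y = pi/4, u = 1.
The integral becomes 2·∫ sin(u) du from 0 to 1, with antiderivative -2*cos(u).
Back in y: F(y) = -2*cos(sin(2*y)).
Then F(pi/4) - F(0) = (-2*cos(1)) - (-2) = 2 - 2*cos(1).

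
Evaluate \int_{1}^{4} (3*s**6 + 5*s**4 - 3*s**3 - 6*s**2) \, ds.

By the power rule, an antiderivative is F(s) = 3*s**7/7 + s**5 - 3*s**4/4 - 2*s**3.
Then F(4) - F(1) = (54080/7) - (-37/28) = 216357/28.

216357/28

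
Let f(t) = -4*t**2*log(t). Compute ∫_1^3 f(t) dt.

Integrate by parts once (u = ln t, dv = -4*t**2 dt).
An antiderivative is F(t) = -4*t**3*(3*log(t) - 1)/9.
Then F(3) - F(1) = (12 - 36*log(3)) - (4/9) = 104/9 - 36*log(3).

104/9 - 36*log(3)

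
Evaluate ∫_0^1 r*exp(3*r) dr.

1/9 + 2*exp(3)/9

Integrate by parts once (u = r, dv = exp(3*r) dr).
An antiderivative is F(r) = (3*r - 1)*exp(3*r)/9.
Then F(1) - F(0) = (2*exp(3)/9) - (-1/9) = 1/9 + 2*exp(3)/9.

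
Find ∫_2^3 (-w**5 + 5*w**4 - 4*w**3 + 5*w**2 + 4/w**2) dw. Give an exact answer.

By the power rule, an antiderivative is F(w) = -w**6/6 + w**5 - w**4 + 5*w**3/3 - 4/w.
Then F(3) - F(2) = (505/6) - (50/3) = 135/2.

135/2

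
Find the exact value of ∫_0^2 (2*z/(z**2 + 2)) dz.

Let u = z**2 + 2, so du = 2*z dz. When z = 0, u = 2; when z = 2, u = 6.
The integral becomes ∫ 1/u du from 2 to 6, with antiderivative log(u).
Back in z: F(z) = log(z**2 + 2).
Then F(2) - F(0) = (log(6)) - (log(2)) = log(3).

log(3)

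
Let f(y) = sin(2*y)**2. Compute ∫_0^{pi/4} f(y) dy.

Use the identity sin^2(2*y) = (1 - cos(4*y))/2.
An antiderivative is F(y) = y/2 - sin(4*y)/8.
Then F(pi/4) - F(0) = (pi/8) - (0) = pi/8.

pi/8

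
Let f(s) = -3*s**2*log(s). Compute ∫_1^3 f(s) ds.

26/3 - 27*log(3)

Integrate by parts once (u = ln s, dv = -3*s**2 ds).
An antiderivative is F(s) = -s**3*(3*log(s) - 1)/3.
Then F(3) - F(1) = (9 - 27*log(3)) - (1/3) = 26/3 - 27*log(3).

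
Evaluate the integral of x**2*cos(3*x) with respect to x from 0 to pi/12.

Integrate by parts twice (u = x^2, dv = cos(3*x) dx).
An antiderivative is F(x) = x**2*sin(3*x)/3 + 2*x*cos(3*x)/9 - 2*sin(3*x)/27.
Then F(pi/12) - F(0) = (sqrt(2)*(-32 + pi**2 + 8*pi)/864) - (0) = sqrt(2)*(-32 + pi**2 + 8*pi)/864.

sqrt(2)*(-32 + pi**2 + 8*pi)/864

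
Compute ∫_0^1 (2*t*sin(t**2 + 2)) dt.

cos(2) - cos(3)

Let u = t**2 + 2, so du = 2*t dt. When t = 0, u = 2; when t = 1, u = 3.
The integral becomes ∫ sin(u) du from 2 to 3, with antiderivative -cos(u).
Back in t: F(t) = -cos(t**2 + 2).
Then F(1) - F(0) = (-cos(3)) - (-cos(2)) = cos(2) - cos(3).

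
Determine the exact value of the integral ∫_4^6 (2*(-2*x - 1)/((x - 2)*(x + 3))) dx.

Factor the denominator: x**2 + x - 6 = (x + 3)(x - 2).
Partial fractions: 2*(-2*x - 1)/((x - 2)*(x + 3)) = -2/(x + 3) - 2/(x - 2).
An antiderivative is F(x) = -2*log(x - 2) - 2*log(x + 3).
Then F(6) - F(4) = (-4*log(3) - 4*log(2)) - (-2*log(7) - 2*log(2)) = -4*log(3) - 2*log(2) + 2*log(7).

-4*log(3) - 2*log(2) + 2*log(7)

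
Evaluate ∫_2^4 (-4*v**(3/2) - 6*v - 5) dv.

By the power rule, an antiderivative is F(v) = -8*v**(5/2)/5 - 3*v**2 - 5*v.
Then F(4) - F(2) = (-596/5) - (-22 - 32*sqrt(2)/5) = -486/5 + 32*sqrt(2)/5.

-486/5 + 32*sqrt(2)/5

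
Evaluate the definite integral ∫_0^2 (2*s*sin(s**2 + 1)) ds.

Let u = s**2 + 1, so du = 2*s ds. When s = 0, u = 1; when s = 2, u = 5.
The integral becomes ∫ sin(u) du from 1 to 5, with antiderivative -cos(u).
Back in s: F(s) = -cos(s**2 + 1).
Then F(2) - F(0) = (-cos(5)) - (-cos(1)) = -cos(5) + cos(1).

-cos(5) + cos(1)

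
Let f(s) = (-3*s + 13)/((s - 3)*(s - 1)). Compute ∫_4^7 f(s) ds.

Factor the denominator: s**2 - 4*s + 3 = (s - 1)(s - 3).
Partial fractions: (-3*s + 13)/((s - 3)*(s - 1)) = -5/(s - 1) + 2/(s - 3).
An antiderivative is F(s) = 2*log(s - 3) - 5*log(s - 1).
Then F(7) - F(4) = (-5*log(3) - log(2)) - (-5*log(3)) = -log(2).

-log(2)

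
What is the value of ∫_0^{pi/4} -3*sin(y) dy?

-3 + 3*sqrt(2)/2

An antiderivative is F(y) = 3*cos(y).
Then F(pi/4) - F(0) = (3*sqrt(2)/2) - (3) = -3 + 3*sqrt(2)/2.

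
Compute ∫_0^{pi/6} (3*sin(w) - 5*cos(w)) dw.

An antiderivative is F(w) = -5*sin(w) - 3*cos(w).
Then F(pi/6) - F(0) = (-3*sqrt(3)/2 - 5/2) - (-3) = 1/2 - 3*sqrt(3)/2.

1/2 - 3*sqrt(3)/2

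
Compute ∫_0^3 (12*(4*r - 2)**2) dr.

Let u = 4*r - 2, so du = 4 dr. When r = 0, u = -2; when r = 3, u = 10.
The integral becomes 3·∫ u**2 du from -2 to 10, with antiderivative u**3.
Back in r: F(r) = (4*r - 2)**3.
Then F(3) - F(0) = (1000) - (-8) = 1008.

1008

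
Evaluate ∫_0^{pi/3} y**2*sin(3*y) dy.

Integrate by parts twice (u = y^2, dv = sin(3*y) dy).
An antiderivative is F(y) = -y**2*cos(3*y)/3 + 2*y*sin(3*y)/9 + 2*cos(3*y)/27.
Then F(pi/3) - F(0) = (-2/27 + pi**2/27) - (2/27) = -4/27 + pi**2/27.

-4/27 + pi**2/27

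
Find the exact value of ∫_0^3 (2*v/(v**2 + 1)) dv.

log(10)

Let u = v**2 + 1, so du = 2*v dv. When v = 0, u = 1; when v = 3, u = 10.
The integral becomes ∫ 1/u du from 1 to 10, with antiderivative log(u).
Back in v: F(v) = log(v**2 + 1).
Then F(3) - F(0) = (log(10)) - (0) = log(10).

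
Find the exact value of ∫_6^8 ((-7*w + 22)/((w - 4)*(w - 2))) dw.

Factor the denominator: w**2 - 6*w + 8 = (w - 2)(w - 4).
Partial fractions: (-7*w + 22)/((w - 4)*(w - 2)) = -4/(w - 2) - 3/(w - 4).
An antiderivative is F(w) = -3*log(w - 4) - 4*log(w - 2).
Then F(8) - F(6) = (-10*log(2) - 4*log(3)) - (-11*log(2)) = log(2/81).

log(2/81)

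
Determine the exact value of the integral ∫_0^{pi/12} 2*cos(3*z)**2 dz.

Use the identity cos^2(3*z) = (1 + cos(6*z))/2.
An antiderivative is F(z) = z + sin(6*z)/6.
Then F(pi/12) - F(0) = (1/6 + pi/12) - (0) = 1/6 + pi/12.

1/6 + pi/12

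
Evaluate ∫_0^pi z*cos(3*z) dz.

-2/9

Integrate by parts once (u = z, dv = cos(3*z) dz).
An antiderivative is F(z) = z*sin(3*z)/3 + cos(3*z)/9.
Then F(pi) - F(0) = (-1/9) - (1/9) = -2/9.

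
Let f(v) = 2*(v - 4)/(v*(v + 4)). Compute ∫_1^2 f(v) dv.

Factor the denominator: v**2 + 4*v = (v + 4)v.
Partial fractions: 2*(v - 4)/(v*(v + 4)) = 4/(v + 4) - 2/v.
An antiderivative is F(v) = -2*log(v) + 4*log(v + 4).
Then F(2) - F(1) = (2*log(2) + 4*log(3)) - (4*log(5)) = -4*log(5) + 2*log(2) + 4*log(3).

-4*log(5) + 2*log(2) + 4*log(3)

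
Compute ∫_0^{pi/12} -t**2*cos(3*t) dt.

Integrate by parts twice (u = t^2, dv = -cos(3*t) dt).
An antiderivative is F(t) = -t**2*sin(3*t)/3 - 2*t*cos(3*t)/9 + 2*sin(3*t)/27.
Then F(pi/12) - F(0) = (sqrt(2)*(-8*pi - pi**2 + 32)/864) - (0) = sqrt(2)*(-8*pi - pi**2 + 32)/864.

sqrt(2)*(-8*pi - pi**2 + 32)/864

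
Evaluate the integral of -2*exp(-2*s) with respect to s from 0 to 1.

-1 + exp(-2)

An antiderivative is F(s) = exp(-2*s).
Then F(1) - F(0) = (exp(-2)) - (1) = -1 + exp(-2).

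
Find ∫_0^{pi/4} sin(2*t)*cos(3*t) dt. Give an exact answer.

-2/5 + 3*sqrt(2)/10

Use the identity sin(2*t)cos(3*t) = [sin(5*t) + sin(-t)]/2.
An antiderivative is F(t) = cos(t)/2 - cos(5*t)/10.
Then F(pi/4) - F(0) = (3*sqrt(2)/10) - (2/5) = -2/5 + 3*sqrt(2)/10.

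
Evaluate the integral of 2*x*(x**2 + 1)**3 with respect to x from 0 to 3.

Let u = x**2 + 1, so du = 2*x dx. When x = 0, u = 1; when x = 3, u = 10.
The integral becomes ∫ u**3 du from 1 to 10, with antiderivative u**4/4.
Back in x: F(x) = (x**2 + 1)**4/4.
Then F(3) - F(0) = (2500) - (1/4) = 9999/4.

9999/4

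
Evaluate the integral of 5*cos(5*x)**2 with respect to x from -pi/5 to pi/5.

pi

Use the identity cos^2(5*x) = (1 + cos(10*x))/2.
An antiderivative is F(x) = 5*x/2 + sin(10*x)/4.
Then F(pi/5) - F(-pi/5) = (pi/2) - (-pi/2) = pi.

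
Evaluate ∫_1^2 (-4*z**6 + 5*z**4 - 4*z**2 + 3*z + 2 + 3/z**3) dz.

By the power rule, an antiderivative is F(z) = -4*z**7/7 + z**5 - 4*z**3/3 + 3*z**2/2 + 2*z - 3/(2*z**2).
Then F(2) - F(1) = (-7087/168) - (23/21) = -7271/168.

-7271/168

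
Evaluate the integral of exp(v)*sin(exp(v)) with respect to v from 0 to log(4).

Let u = exp(v), so du = exp(v) dv. When v = 0, u = 1; when v = log(4), u = 4.
The integral becomes ∫ sin(u) du from 1 to 4, with antiderivative -cos(u).
Back in v: F(v) = -cos(exp(v)).
Then F(log(4)) - F(0) = (-cos(4)) - (-cos(1)) = cos(1) - cos(4).

cos(1) - cos(4)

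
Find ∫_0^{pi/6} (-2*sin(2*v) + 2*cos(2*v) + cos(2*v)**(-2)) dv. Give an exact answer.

-1/2 + sqrt(3)

An antiderivative is F(v) = sin(2*v) + cos(2*v) + tan(2*v)/2.
Then F(pi/6) - F(0) = (1/2 + sqrt(3)) - (1) = -1/2 + sqrt(3).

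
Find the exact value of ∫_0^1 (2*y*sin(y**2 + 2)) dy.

cos(2) - cos(3)

Let u = y**2 + 2, so du = 2*y dy. When y = 0, u = 2; when y = 1, u = 3.
The integral becomes ∫ sin(u) du from 2 to 3, with antiderivative -cos(u).
Back in y: F(y) = -cos(y**2 + 2).
Then F(1) - F(0) = (-cos(3)) - (-cos(2)) = cos(2) - cos(3).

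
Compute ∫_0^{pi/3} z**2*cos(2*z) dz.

-pi/12 - sqrt(3)/8 + sqrt(3)*pi**2/36

Integrate by parts twice (u = z^2, dv = cos(2*z) dz).
An antiderivative is F(z) = z**2*sin(2*z)/2 + z*cos(2*z)/2 - sin(2*z)/4.
Then F(pi/3) - F(0) = (-pi/12 - sqrt(3)/8 + sqrt(3)*pi**2/36) - (0) = -pi/12 - sqrt(3)/8 + sqrt(3)*pi**2/36.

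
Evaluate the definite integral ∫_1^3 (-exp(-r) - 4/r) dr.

-4*log(3) - exp(-1) + exp(-3)

An antiderivative is F(r) = -4*log(r) + exp(-r).
Then F(3) - F(1) = (-4*log(3) + exp(-3)) - (exp(-1)) = -4*log(3) - exp(-1) + exp(-3).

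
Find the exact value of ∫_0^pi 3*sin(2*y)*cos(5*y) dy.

Use the identity sin(2*y)cos(5*y) = [sin(7*y) + sin(-3*y)]/2.
An antiderivative is F(y) = cos(3*y)/2 - 3*cos(7*y)/14.
Then F(pi) - F(0) = (-2/7) - (2/7) = -4/7.

-4/7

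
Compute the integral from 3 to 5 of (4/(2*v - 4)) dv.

An antiderivative is F(v) = 2*log(2*v - 4).
Then F(5) - F(3) = (log(36)) - (log(4)) = log(9).

log(9)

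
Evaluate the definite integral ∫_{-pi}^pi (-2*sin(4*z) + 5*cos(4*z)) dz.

An antiderivative is F(z) = 5*sin(4*z)/4 + cos(4*z)/2.
Then F(pi) - F(-pi) = (1/2) - (1/2) = 0.

0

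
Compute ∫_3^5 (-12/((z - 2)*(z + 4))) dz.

Factor the denominator: z**2 + 2*z - 8 = (z + 4)(z - 2).
Partial fractions: -12/((z - 2)*(z + 4)) = 2/(z + 4) - 2/(z - 2).
An antiderivative is F(z) = -2*log(z - 2) + 2*log(z + 4).
Then F(5) - F(3) = (log(9)) - (log(49)) = log(9/49).

log(9/49)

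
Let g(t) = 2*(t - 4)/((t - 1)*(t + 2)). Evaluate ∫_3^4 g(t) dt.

-4*log(5) + 2*log(3) + 6*log(2)

Factor the denominator: t**2 + t - 2 = (t + 2)(t - 1).
Partial fractions: 2*(t - 4)/((t - 1)*(t + 2)) = 4/(t + 2) - 2/(t - 1).
An antiderivative is F(t) = -2*log(t - 1) + 4*log(t + 2).
Then F(4) - F(3) = (2*log(3) + 4*log(2)) - (-2*log(2) + 4*log(5)) = -4*log(5) + 2*log(3) + 6*log(2).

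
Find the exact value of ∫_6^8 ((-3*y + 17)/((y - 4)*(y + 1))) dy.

Factor the denominator: y**2 - 3*y - 4 = (y + 1)(y - 4).
Partial fractions: (-3*y + 17)/((y - 4)*(y + 1)) = -4/(y + 1) + 1/(y - 4).
An antiderivative is F(y) = log(y - 4) - 4*log(y + 1).
Then F(8) - F(6) = (-8*log(3) + 2*log(2)) - (-4*log(7) + log(2)) = -8*log(3) + log(2) + 4*log(7).

-8*log(3) + log(2) + 4*log(7)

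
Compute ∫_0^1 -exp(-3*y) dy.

An antiderivative is F(y) = exp(-3*y)/3.
Then F(1) - F(0) = (exp(-3)/3) - (1/3) = (1 - exp(3))*exp(-3)/3.

(1 - exp(3))*exp(-3)/3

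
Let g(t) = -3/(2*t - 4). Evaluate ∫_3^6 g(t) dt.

An antiderivative is F(t) = -3*log(2*t - 4)/2.
Then F(6) - F(3) = (-9*log(2)/2) - (-3*log(2)/2) = -log(8).

-log(8)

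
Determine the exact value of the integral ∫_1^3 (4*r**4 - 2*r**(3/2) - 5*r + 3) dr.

902/5 - 36*sqrt(3)/5

By the power rule, an antiderivative is F(r) = -4*r**(5/2)/5 + 4*r**5/5 - 5*r**2/2 + 3*r.
Then F(3) - F(1) = (1809/10 - 36*sqrt(3)/5) - (1/2) = 902/5 - 36*sqrt(3)/5.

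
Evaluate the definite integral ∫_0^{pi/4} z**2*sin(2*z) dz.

Integrate by parts twice (u = z^2, dv = sin(2*z) dz).
An antiderivative is F(z) = -z**2*cos(2*z)/2 + z*sin(2*z)/2 + cos(2*z)/4.
Then F(pi/4) - F(0) = (pi/8) - (1/4) = -1/4 + pi/8.

-1/4 + pi/8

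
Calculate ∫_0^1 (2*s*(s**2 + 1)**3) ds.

15/4

Let u = s**2 + 1, so du = 2*s ds. When s = 0, u = 1; when s = 1, u = 2.
The integral becomes ∫ u**3 du from 1 to 2, with antiderivative u**4/4.
Back in s: F(s) = (s**2 + 1)**4/4.
Then F(1) - F(0) = (4) - (1/4) = 15/4.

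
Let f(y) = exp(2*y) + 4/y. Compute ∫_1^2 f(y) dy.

An antiderivative is F(y) = exp(2*y)/2 + 4*log(y).
Then F(2) - F(1) = (log(16) + exp(4)/2) - (exp(2)/2) = -exp(2)/2 + log(16) + exp(4)/2.

-exp(2)/2 + log(16) + exp(4)/2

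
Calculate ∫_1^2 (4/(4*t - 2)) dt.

log(3)

An antiderivative is F(t) = log(4*t - 2).
Then F(2) - F(1) = (log(6)) - (log(2)) = log(3).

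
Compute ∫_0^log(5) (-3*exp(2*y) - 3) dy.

An antiderivative is F(y) = -3*exp(2*y)/2 - 3*y.
Then F(log(5)) - F(0) = (-75/2 - 3*log(5)) - (-3/2) = -36 - 3*log(5).

-36 - 3*log(5)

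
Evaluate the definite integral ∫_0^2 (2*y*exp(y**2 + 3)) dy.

-exp(3) + exp(7)

Let u = y**2 + 3, so du = 2*y dy. When y = 0, u = 3; when y = 2, u = 7.
The integral becomes ∫ exp(u) du from 3 to 7, with antiderivative exp(u).
Back in y: F(y) = exp(y**2 + 3).
Then F(2) - F(0) = (exp(7)) - (exp(3)) = -exp(3) + exp(7).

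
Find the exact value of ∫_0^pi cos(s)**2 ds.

pi/2

Use the identity cos^2(s) = (1 + cos(2*s))/2.
An antiderivative is F(s) = s/2 + sin(2*s)/4.
Then F(pi) - F(0) = (pi/2) - (0) = pi/2.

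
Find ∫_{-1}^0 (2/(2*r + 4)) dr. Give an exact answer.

An antiderivative is F(r) = log(2*r + 4).
Then F(0) - F(-1) = (log(4)) - (log(2)) = log(2).

log(2)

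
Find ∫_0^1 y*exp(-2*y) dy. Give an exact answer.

Integrate by parts once (u = y, dv = exp(-2*y) dy).
An antiderivative is F(y) = (-2*y - 1)*exp(-2*y)/4.
Then F(1) - F(0) = (-3*exp(-2)/4) - (-1/4) = (-3 + exp(2))*exp(-2)/4.

(-3 + exp(2))*exp(-2)/4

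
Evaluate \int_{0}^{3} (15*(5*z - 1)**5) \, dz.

Let u = 5*z - 1, so du = 5 dz. When z = 0, u = -1; when z = 3, u = 14.
The integral becomes 3·∫ u**5 du from -1 to 14, with antiderivative u**6/2.
Back in z: F(z) = (5*z - 1)**6/2.
Then F(3) - F(0) = (3764768) - (1/2) = 7529535/2.

7529535/2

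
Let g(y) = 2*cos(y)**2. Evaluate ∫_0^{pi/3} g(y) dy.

sqrt(3)/4 + pi/3

Use the identity cos^2(y) = (1 + cos(2*y))/2.
An antiderivative is F(y) = y + sin(2*y)/2.
Then F(pi/3) - F(0) = (sqrt(3)/4 + pi/3) - (0) = sqrt(3)/4 + pi/3.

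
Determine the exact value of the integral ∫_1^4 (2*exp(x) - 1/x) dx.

An antiderivative is F(x) = 2*exp(x) - log(x).
Then F(4) - F(1) = (-log(4) + 2*exp(4)) - (2*exp(1)) = -2*exp(1) - 2*log(2) + 2*exp(4).

-2*exp(1) - 2*log(2) + 2*exp(4)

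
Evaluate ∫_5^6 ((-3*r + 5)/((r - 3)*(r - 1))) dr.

Factor the denominator: r**2 - 4*r + 3 = (r - 1)(r - 3).
Partial fractions: (-3*r + 5)/((r - 3)*(r - 1)) = -1/(r - 1) - 2/(r - 3).
An antiderivative is F(r) = -2*log(r - 3) - log(r - 1).
Then F(6) - F(5) = (-log(45)) - (-log(16)) = log(16/45).

log(16/45)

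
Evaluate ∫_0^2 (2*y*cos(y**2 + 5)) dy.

Let u = y**2 + 5, so du = 2*y dy. When y = 0, u = 5; when y = 2, u = 9.
The integral becomes ∫ cos(u) du from 5 to 9, with antiderivative sin(u).
Back in y: F(y) = sin(y**2 + 5).
Then F(2) - F(0) = (sin(9)) - (sin(5)) = sin(9) - sin(5).

sin(9) - sin(5)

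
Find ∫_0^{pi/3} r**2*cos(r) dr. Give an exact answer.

Integrate by parts twice (u = r^2, dv = cos(r) dr).
An antiderivative is F(r) = r**2*sin(r) + 2*r*cos(r) - 2*sin(r).
Then F(pi/3) - F(0) = (-sqrt(3) + sqrt(3)*pi**2/18 + pi/3) - (0) = -sqrt(3) + sqrt(3)*pi**2/18 + pi/3.

-sqrt(3) + sqrt(3)*pi**2/18 + pi/3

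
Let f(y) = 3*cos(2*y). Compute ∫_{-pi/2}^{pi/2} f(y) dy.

An antiderivative is F(y) = 3*sin(2*y)/2.
Then F(pi/2) - F(-pi/2) = (0) - (0) = 0.

0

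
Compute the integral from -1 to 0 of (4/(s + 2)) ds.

log(16)

An antiderivative is F(s) = 4*log(s + 2).
Then F(0) - F(-1) = (log(16)) - (0) = log(16).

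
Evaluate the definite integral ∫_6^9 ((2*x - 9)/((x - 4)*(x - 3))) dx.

log(16/5)

Factor the denominator: x**2 - 7*x + 12 = (x - 3)(x - 4).
Partial fractions: (2*x - 9)/((x - 4)*(x - 3)) = 3/(x - 3) - 1/(x - 4).
An antiderivative is F(x) = -log(x - 4) + 3*log(x - 3).
Then F(9) - F(6) = (-log(5) + 3*log(2) + 3*log(3)) - (log(27/2)) = log(16/5).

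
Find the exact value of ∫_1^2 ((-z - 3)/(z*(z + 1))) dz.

log(9/32)

Factor the denominator: z**2 + z = (z + 1)z.
Partial fractions: (-z - 3)/(z*(z + 1)) = 2/(z + 1) - 3/z.
An antiderivative is F(z) = -3*log(z) + 2*log(z + 1).
Then F(2) - F(1) = (log(9/8)) - (log(4)) = log(9/32).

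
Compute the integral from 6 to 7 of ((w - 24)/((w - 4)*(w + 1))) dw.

-5*log(7) - 4*log(3) + 19*log(2)

Factor the denominator: w**2 - 3*w - 4 = (w + 1)(w - 4).
Partial fractions: (w - 24)/((w - 4)*(w + 1)) = 5/(w + 1) - 4/(w - 4).
An antiderivative is F(w) = -4*log(w - 4) + 5*log(w + 1).
Then F(7) - F(6) = (-4*log(3) + 15*log(2)) - (-4*log(2) + 5*log(7)) = -5*log(7) - 4*log(3) + 19*log(2).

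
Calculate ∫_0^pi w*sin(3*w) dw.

pi/3

Integrate by parts once (u = w, dv = sin(3*w) dw).
An antiderivative is F(w) = -w*cos(3*w)/3 + sin(3*w)/9.
Then F(pi) - F(0) = (pi/3) - (0) = pi/3.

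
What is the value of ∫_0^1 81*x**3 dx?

Let u = 3*x, so du = 3 dx. When x = 0, u = 0; when x = 1, u = 3.
The integral becomes ∫ u**3 du from 0 to 3, with antiderivative u**4/4.
Back in x: F(x) = 81*x**4/4.
Then F(1) - F(0) = (81/4) - (0) = 81/4.

81/4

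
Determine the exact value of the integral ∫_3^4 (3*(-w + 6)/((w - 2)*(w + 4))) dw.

-13*log(2) + 5*log(7)

Factor the denominator: w**2 + 2*w - 8 = (w + 4)(w - 2).
Partial fractions: 3*(-w + 6)/((w - 2)*(w + 4)) = -5/(w + 4) + 2/(w - 2).
An antiderivative is F(w) = 2*log(w - 2) - 5*log(w + 4).
Then F(4) - F(3) = (-13*log(2)) - (-5*log(7)) = -13*log(2) + 5*log(7).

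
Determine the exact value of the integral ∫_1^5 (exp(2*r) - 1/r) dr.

An antiderivative is F(r) = exp(2*r)/2 - log(r).
Then F(5) - F(1) = (-log(5) + exp(10)/2) - (exp(2)/2) = -exp(2)/2 - log(5) + exp(10)/2.

-exp(2)/2 - log(5) + exp(10)/2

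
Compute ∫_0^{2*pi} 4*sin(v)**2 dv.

Use the identity sin^2(v) = (1 - cos(2*v))/2.
An antiderivative is F(v) = 2*v - sin(2*v).
Then F(2*pi) - F(0) = (4*pi) - (0) = 4*pi.

4*pi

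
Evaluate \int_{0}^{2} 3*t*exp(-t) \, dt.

3 - 9*exp(-2)

Integrate by parts once (u = t, dv = 3*exp(-t) dt).
An antiderivative is F(t) = (-3*t - 3)*exp(-t).
Then F(2) - F(0) = (-9*exp(-2)) - (-3) = 3 - 9*exp(-2).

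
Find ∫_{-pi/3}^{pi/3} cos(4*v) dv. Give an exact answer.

An antiderivative is F(v) = sin(4*v)/4.
Then F(pi/3) - F(-pi/3) = (-sqrt(3)/8) - (sqrt(3)/8) = -sqrt(3)/4.

-sqrt(3)/4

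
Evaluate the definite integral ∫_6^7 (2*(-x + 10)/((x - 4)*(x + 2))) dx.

Factor the denominator: x**2 - 2*x - 8 = (x + 2)(x - 4).
Partial fractions: 2*(-x + 10)/((x - 4)*(x + 2)) = -4/(x + 2) + 2/(x - 4).
An antiderivative is F(x) = 2*log(x - 4) - 4*log(x + 2).
Then F(7) - F(6) = (-6*log(3)) - (-10*log(2)) = -6*log(3) + 10*log(2).

-6*log(3) + 10*log(2)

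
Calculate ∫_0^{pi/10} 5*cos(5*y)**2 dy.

pi/4

Use the identity cos^2(5*y) = (1 + cos(10*y))/2.
An antiderivative is F(y) = 5*y/2 + sin(10*y)/4.
Then F(pi/10) - F(0) = (pi/4) - (0) = pi/4.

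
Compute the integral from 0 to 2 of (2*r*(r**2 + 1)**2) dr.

Let u = r**2 + 1, so du = 2*r dr. When r = 0, u = 1; when r = 2, u = 5.
The integral becomes ∫ u**2 du from 1 to 5, with antiderivative u**3/3.
Back in r: F(r) = (r**2 + 1)**3/3.
Then F(2) - F(0) = (125/3) - (1/3) = 124/3.

124/3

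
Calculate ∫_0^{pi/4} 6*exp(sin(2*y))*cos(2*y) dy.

Let u = sin(2*y), so du = 2*cos(2*y) dy. When y = 0, u = 0; when y = pi/4, u = 1.
The integral becomes 3·∫ exp(u) du from 0 to 1, with antiderivative 3*exp(u).
Back in y: F(y) = 3*exp(sin(2*y)).
Then F(pi/4) - F(0) = (3*E) - (3) = -3 + 3*E.

-3 + 3*E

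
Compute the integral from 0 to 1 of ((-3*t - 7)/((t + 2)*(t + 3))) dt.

Factor the denominator: t**2 + 5*t + 6 = (t + 3)(t + 2).
Partial fractions: (-3*t - 7)/((t + 2)*(t + 3)) = -2/(t + 3) - 1/(t + 2).
An antiderivative is F(t) = -log(t + 2) - 2*log(t + 3).
Then F(1) - F(0) = (-log(48)) - (-log(18)) = log(3/8).

log(3/8)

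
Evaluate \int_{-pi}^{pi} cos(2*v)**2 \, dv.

pi

Use the identity cos^2(2*v) = (1 + cos(4*v))/2.
An antiderivative is F(v) = v/2 + sin(4*v)/8.
Then F(pi) - F(-pi) = (pi/2) - (-pi/2) = pi.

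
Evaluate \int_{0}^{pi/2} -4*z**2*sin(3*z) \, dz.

Integrate by parts twice (u = z^2, dv = -4*sin(3*z) dz).
An antiderivative is F(z) = 4*z**2*cos(3*z)/3 - 8*z*sin(3*z)/9 - 8*cos(3*z)/27.
Then F(pi/2) - F(0) = (4*pi/9) - (-8/27) = 8/27 + 4*pi/9.

8/27 + 4*pi/9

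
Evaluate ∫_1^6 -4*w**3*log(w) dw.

Integrate by parts once (u = ln w, dv = -4*w**3 dw).
An antiderivative is F(w) = -w**4*(4*log(w) - 1)/4.
Then F(6) - F(1) = (-1296*log(3) - 1296*log(2) + 324) - (1/4) = -1296*log(3) - 1296*log(2) + 1295/4.

-1296*log(3) - 1296*log(2) + 1295/4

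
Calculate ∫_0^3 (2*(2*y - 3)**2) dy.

Let u = 2*y - 3, so du = 2 dy. When y = 0, u = -3; when y = 3, u = 3.
The integral becomes ∫ u**2 du from -3 to 3, with antiderivative u**3/3.
Back in y: F(y) = (2*y - 3)**3/3.
Then F(3) - F(0) = (9) - (-9) = 18.

18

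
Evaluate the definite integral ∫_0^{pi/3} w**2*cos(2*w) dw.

Integrate by parts twice (u = w^2, dv = cos(2*w) dw).
An antiderivative is F(w) = w**2*sin(2*w)/2 + w*cos(2*w)/2 - sin(2*w)/4.
Then F(pi/3) - F(0) = (-pi/12 - sqrt(3)/8 + sqrt(3)*pi**2/36) - (0) = -pi/12 - sqrt(3)/8 + sqrt(3)*pi**2/36.

-pi/12 - sqrt(3)/8 + sqrt(3)*pi**2/36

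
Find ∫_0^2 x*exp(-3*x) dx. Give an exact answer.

Integrate by parts once (u = x, dv = exp(-3*x) dx).
An antiderivative is F(x) = (-3*x - 1)*exp(-3*x)/9.
Then F(2) - F(0) = (-7*exp(-6)/9) - (-1/9) = (-7 + exp(6))*exp(-6)/9.

(-7 + exp(6))*exp(-6)/9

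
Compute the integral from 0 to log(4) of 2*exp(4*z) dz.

Let u = exp(z), so du = exp(z) dz. When z = 0, u = 1; when z = log(4), u = 4.
The integral becomes 2·∫ u**3 du from 1 to 4, with antiderivative u**4/2.
Back in z: F(z) = exp(4*z)/2.
Then F(log(4)) - F(0) = (128) - (1/2) = 255/2.

255/2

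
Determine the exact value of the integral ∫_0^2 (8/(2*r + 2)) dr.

log(81)

Let u = 2*r + 2, so du = 2 dr. When r = 0, u = 2; when r = 2, u = 6.
The integral becomes 4·∫ 1/u du from 2 to 6, with antiderivative 4*log(u).
Back in r: F(r) = 4*log(2*r + 2).
Then F(2) - F(0) = (4*log(2) + 4*log(3)) - (log(16)) = log(81).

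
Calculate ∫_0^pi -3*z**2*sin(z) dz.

Integrate by parts twice (u = z^2, dv = -3*sin(z) dz).
An antiderivative is F(z) = 3*z**2*cos(z) - 6*z*sin(z) - 6*cos(z).
Then F(pi) - F(0) = (6 - 3*pi**2) - (-6) = 12 - 3*pi**2.

12 - 3*pi**2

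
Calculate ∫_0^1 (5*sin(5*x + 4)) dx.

cos(4) - cos(9)

Let u = 5*x + 4, so du = 5 dx. When x = 0, u = 4; when x = 1, u = 9.
The integral becomes ∫ sin(u) du from 4 to 9, with antiderivative -cos(u).
Back in x: F(x) = -cos(5*x + 4).
Then F(1) - F(0) = (-cos(9)) - (-cos(4)) = cos(4) - cos(9).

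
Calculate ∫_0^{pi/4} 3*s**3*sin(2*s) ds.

Integrate by parts 3 times (u = s^3, dv = 3*sin(2*s) ds).
An antiderivative is F(s) = -3*s**3*cos(2*s)/2 + 9*s**2*sin(2*s)/4 + 9*s*cos(2*s)/4 - 9*sin(2*s)/8.
Then F(pi/4) - F(0) = (-9/8 + 9*pi**2/64) - (0) = -9/8 + 9*pi**2/64.

-9/8 + 9*pi**2/64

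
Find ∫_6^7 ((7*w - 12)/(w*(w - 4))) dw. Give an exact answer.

-7*log(2) + log(3) + 3*log(7)

Factor the denominator: w**2 - 4*w = w(w - 4).
Partial fractions: (7*w - 12)/(w*(w - 4)) = 3/w + 4/(w - 4).
An antiderivative is F(w) = 3*log(w) + 4*log(w - 4).
Then F(7) - F(6) = (4*log(3) + 3*log(7)) - (3*log(3) + 7*log(2)) = -7*log(2) + log(3) + 3*log(7).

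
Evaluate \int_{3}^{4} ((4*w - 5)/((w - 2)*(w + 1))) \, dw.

-5*log(2) + 3*log(5)

Factor the denominator: w**2 - w - 2 = (w + 1)(w - 2).
Partial fractions: (4*w - 5)/((w - 2)*(w + 1)) = 3/(w + 1) + 1/(w - 2).
An antiderivative is F(w) = log(w - 2) + 3*log(w + 1).
Then F(4) - F(3) = (log(2) + 3*log(5)) - (log(64)) = -5*log(2) + 3*log(5).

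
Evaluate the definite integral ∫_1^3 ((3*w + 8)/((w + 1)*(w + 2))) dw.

Factor the denominator: w**2 + 3*w + 2 = (w + 2)(w + 1).
Partial fractions: (3*w + 8)/((w + 1)*(w + 2)) = -2/(w + 2) + 5/(w + 1).
An antiderivative is F(w) = 5*log(w + 1) - 2*log(w + 2).
Then F(3) - F(1) = (-2*log(5) + 10*log(2)) - (log(32/9)) = -2*log(5) + 2*log(3) + 5*log(2).

-2*log(5) + 2*log(3) + 5*log(2)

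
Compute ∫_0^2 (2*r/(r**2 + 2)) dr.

Let u = r**2 + 2, so du = 2*r dr. When r = 0, u = 2; when r = 2, u = 6.
The integral becomes ∫ 1/u du from 2 to 6, with antiderivative log(u).
Back in r: F(r) = log(r**2 + 2).
Then F(2) - F(0) = (log(6)) - (log(2)) = log(3).

log(3)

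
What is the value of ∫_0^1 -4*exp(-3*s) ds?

-4/3 + 4*exp(-3)/3

An antiderivative is F(s) = 4*exp(-3*s)/3.
Then F(1) - F(0) = (4*exp(-3)/3) - (4/3) = -4/3 + 4*exp(-3)/3.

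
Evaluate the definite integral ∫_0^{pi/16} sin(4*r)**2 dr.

Use the identity sin^2(4*r) = (1 - cos(8*r))/2.
An antiderivative is F(r) = r/2 - sin(8*r)/16.
Then F(pi/16) - F(0) = (-1/16 + pi/32) - (0) = -1/16 + pi/32.

-1/16 + pi/32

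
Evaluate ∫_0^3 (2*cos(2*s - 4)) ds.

Let u = 2*s - 4, so du = 2 ds. When s = 0, u = -4; when s = 3, u = 2.
The integral becomes ∫ cos(u) du from -4 to 2, with antiderivative sin(u).
Back in s: F(s) = sin(2*s - 4).
Then F(3) - F(0) = (sin(2)) - (-sin(4)) = sin(4) + sin(2).

sin(4) + sin(2)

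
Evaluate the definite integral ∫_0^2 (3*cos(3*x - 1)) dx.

Let u = 3*x - 1, so du = 3 dx. When x = 0, u = -1; when x = 2, u = 5.
The integral becomes ∫ cos(u) du from -1 to 5, with antiderivative sin(u).
Back in x: F(x) = sin(3*x - 1).
Then F(2) - F(0) = (sin(5)) - (-sin(1)) = sin(5) + sin(1).

sin(5) + sin(1)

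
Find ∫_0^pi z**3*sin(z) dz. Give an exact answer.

pi*(-6 + pi**2)

Integrate by parts 3 times (u = z^3, dv = sin(z) dz).
An antiderivative is F(z) = -z**3*cos(z) + 3*z**2*sin(z) + 6*z*cos(z) - 6*sin(z).
Then F(pi) - F(0) = (pi*(-6 + pi**2)) - (0) = pi*(-6 + pi**2).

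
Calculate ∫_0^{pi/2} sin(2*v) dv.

An antiderivative is F(v) = -cos(2*v)/2.
Then F(pi/2) - F(0) = (1/2) - (-1/2) = 1.

1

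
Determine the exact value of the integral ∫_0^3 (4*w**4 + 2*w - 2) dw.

By the power rule, an antiderivative is F(w) = 4*w**5/5 + w**2 - 2*w.
Then F(3) - F(0) = (987/5) - (0) = 987/5.

987/5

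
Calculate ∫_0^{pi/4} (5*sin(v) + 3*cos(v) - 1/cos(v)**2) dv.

An antiderivative is F(v) = 3*sin(v) - 5*cos(v) - tan(v).
Then F(pi/4) - F(0) = (-sqrt(2) - 1) - (-5) = 4 - sqrt(2).

4 - sqrt(2)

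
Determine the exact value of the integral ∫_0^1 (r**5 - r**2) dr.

-1/6

By the power rule, an antiderivative is F(r) = r**6/6 - r**3/3.
Then F(1) - F(0) = (-1/6) - (0) = -1/6.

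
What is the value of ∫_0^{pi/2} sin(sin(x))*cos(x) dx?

Let u = sin(x), so du = cos(x) dx. When x = 0, u = 0; when x = pi/2, u = 1.
The integral becomes ∫ sin(u) du from 0 to 1, with antiderivative -cos(u).
Back in x: F(x) = -cos(sin(x)).
Then F(pi/2) - F(0) = (-cos(1)) - (-1) = 1 - cos(1).

1 - cos(1)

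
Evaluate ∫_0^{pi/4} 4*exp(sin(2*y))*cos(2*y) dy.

Let u = sin(2*y), so du = 2*cos(2*y) dy. When y = 0, u = 0; when y = pi/4, u = 1.
The integral becomes 2·∫ exp(u) du from 0 to 1, with antiderivative 2*exp(u).
Back in y: F(y) = 2*exp(sin(2*y)).
Then F(pi/4) - F(0) = (2*E) - (2) = -2 + 2*E.

-2 + 2*E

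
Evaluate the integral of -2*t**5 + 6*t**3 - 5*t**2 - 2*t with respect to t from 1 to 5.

By the power rule, an antiderivative is F(t) = -t**6/3 + 3*t**4/2 - 5*t**3/3 - t**2.
Then F(5) - F(1) = (-27025/6) - (-3/2) = -13508/3.

-13508/3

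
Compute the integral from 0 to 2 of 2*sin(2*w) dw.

1 - cos(4)

Let u = 2*w, so du = 2 dw. When w = 0, u = 0; when w = 2, u = 4.
The integral becomes ∫ sin(u) du from 0 to 4, with antiderivative -cos(u).
Back in w: F(w) = -cos(2*w).
Then F(2) - F(0) = (-cos(4)) - (-1) = 1 - cos(4).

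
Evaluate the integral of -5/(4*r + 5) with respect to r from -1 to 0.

An antiderivative is F(r) = -5*log(4*r + 5)/4.
Then F(0) - F(-1) = (-5*log(5)/4) - (0) = -5*log(5)/4.

-5*log(5)/4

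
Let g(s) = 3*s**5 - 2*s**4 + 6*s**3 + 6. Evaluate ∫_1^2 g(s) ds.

238/5

By the power rule, an antiderivative is F(s) = s**6/2 - 2*s**5/5 + 3*s**4/2 + 6*s.
Then F(2) - F(1) = (276/5) - (38/5) = 238/5.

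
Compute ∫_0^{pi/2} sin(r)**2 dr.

Use the identity sin^2(r) = (1 - cos(2*r))/2.
An antiderivative is F(r) = r/2 - sin(2*r)/4.
Then F(pi/2) - F(0) = (pi/4) - (0) = pi/4.

pi/4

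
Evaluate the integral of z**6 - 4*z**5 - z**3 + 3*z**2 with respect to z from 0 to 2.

-428/21

By the power rule, an antiderivative is F(z) = z**7/7 - 2*z**6/3 - z**4/4 + z**3.
Then F(2) - F(0) = (-428/21) - (0) = -428/21.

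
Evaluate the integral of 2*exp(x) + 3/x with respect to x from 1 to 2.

-2*exp(1) + log(8) + 2*exp(2)

An antiderivative is F(x) = 2*exp(x) + 3*log(x).
Then F(2) - F(1) = (log(8) + 2*exp(2)) - (2*exp(1)) = -2*exp(1) + log(8) + 2*exp(2).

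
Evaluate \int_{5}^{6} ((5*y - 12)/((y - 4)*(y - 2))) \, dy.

Factor the denominator: y**2 - 6*y + 8 = (y - 2)(y - 4).
Partial fractions: (5*y - 12)/((y - 4)*(y - 2)) = 1/(y - 2) + 4/(y - 4).
An antiderivative is F(y) = 4*log(y - 4) + log(y - 2).
Then F(6) - F(5) = (log(64)) - (log(3)) = log(64/3).

log(64/3)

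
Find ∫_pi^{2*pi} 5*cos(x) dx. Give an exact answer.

An antiderivative is F(x) = 5*sin(x).
Then F(2*pi) - F(pi) = (0) - (0) = 0.

0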